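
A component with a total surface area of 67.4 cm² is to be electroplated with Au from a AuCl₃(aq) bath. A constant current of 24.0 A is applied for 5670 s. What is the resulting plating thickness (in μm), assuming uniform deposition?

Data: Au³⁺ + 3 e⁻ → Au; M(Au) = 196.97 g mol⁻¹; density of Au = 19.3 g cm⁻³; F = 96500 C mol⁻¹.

712 μm

Q = I·t = 24.00 × 5670.0 = 136100 C; n(e⁻) = 1.410 mol.
n(Au) = n(e⁻)/3 = 0.4701 mol, so m = 0.4701 × 196.97 = 92.59 g.
Volume = m/ρ = 92.59 / 19.3 = 4.797 cm³.
Thickness = V/A = 4.797 / 67.4 = 0.0712 cm = 712 μm.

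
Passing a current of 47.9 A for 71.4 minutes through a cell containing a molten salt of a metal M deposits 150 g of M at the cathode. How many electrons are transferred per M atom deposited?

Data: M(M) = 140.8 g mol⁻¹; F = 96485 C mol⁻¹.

2

Q = I·t = 47.90 A × 4284.0 s = 205200 C, so n(e⁻) = 205200/96485 = 2.127 mol.
n(M) deposited = 150 / 140.8 = 1.065 mol.
Electrons per atom = n(e⁻)/n(M) = 2.127 / 1.065 = 2.00 ≈ 2, so the ion is M²⁺.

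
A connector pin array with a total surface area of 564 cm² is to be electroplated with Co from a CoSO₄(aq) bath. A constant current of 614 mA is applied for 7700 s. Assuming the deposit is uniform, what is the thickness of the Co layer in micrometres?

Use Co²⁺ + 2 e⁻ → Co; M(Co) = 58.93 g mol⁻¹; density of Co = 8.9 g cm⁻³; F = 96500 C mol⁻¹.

2.88 μm

Q = I·t = 0.6140 × 7700.0 = 4728 C; n(e⁻) = 0.04899 mol.
n(Co) = n(e⁻)/2 = 0.02450 mol, so m = 0.02450 × 58.93 = 1.444 g.
Volume = m/ρ = 1.444 / 8.9 = 0.1622 cm³.
Thickness = V/A = 0.1622 / 564 = 2.88 × 10⁻⁴ cm = 2.88 μm.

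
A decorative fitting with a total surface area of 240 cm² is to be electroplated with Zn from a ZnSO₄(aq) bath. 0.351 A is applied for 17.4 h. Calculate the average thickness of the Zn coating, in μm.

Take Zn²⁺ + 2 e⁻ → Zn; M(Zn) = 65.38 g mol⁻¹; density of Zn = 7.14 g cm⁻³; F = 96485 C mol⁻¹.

Q = I·t = 0.3510 × 62640 = 21990 C; n(e⁻) = 0.2279 mol.
n(Zn) = n(e⁻)/2 = 0.1139 mol, so m = 0.1139 × 65.38 = 7.449 g.
Volume = m/ρ = 7.449 / 7.14 = 1.043 cm³.
Thickness = V/A = 1.043 / 240 = 0.00435 cm = 43.5 μm.

43.5 μm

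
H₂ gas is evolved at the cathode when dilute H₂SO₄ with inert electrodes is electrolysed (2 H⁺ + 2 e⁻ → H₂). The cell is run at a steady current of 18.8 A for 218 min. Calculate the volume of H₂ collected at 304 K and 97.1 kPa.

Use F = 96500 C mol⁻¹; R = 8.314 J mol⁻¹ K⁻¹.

Q = I·t = 18.80 A × 13080 s = 245900 C.
n(e⁻) = Q/F = 245900 / 96500 = 2.548 mol.
2 electrons are transferred per H₂ molecule, so n(H₂) = 2.548 / 2 = 1.274 mol.
V = nRT/P = (1.274 × 8.314 × 304) / (97.1 × 10³ Pa) = 0.0332 m³ = 33.2 L.

33.2 L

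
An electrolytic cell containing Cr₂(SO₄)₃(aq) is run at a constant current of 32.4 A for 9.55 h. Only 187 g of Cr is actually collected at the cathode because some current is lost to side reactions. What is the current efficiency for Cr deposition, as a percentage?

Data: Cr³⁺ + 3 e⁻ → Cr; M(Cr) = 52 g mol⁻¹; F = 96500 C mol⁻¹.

Q = I·t = 32.40 × 34380 = 1114000 C; n(e⁻) = 1114000/96500 = 11.54 mol.
Theoretical n(Cr) = n(e⁻)/3 = 3.848 mol, i.e. m_theo = 3.848 × 52 = 200.1 g.
Efficiency = m_actual / m_theo = 187 / 200.1 = 93.5 %.

93.5 %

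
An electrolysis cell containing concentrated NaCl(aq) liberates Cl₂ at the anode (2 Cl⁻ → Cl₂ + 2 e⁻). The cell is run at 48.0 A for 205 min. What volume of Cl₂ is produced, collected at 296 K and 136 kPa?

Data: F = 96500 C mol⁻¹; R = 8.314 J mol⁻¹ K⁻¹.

Q = I·t = 48.00 A × 12300 s = 590400 C.
n(e⁻) = Q/F = 590400 / 96500 = 6.118 mol.
2 electrons are transferred per Cl₂ molecule, so n(Cl₂) = 6.118 / 2 = 3.059 mol.
V = nRT/P = (3.059 × 8.314 × 296) / (136 × 10³ Pa) = 0.0554 m³ = 55.4 L.

55.4 L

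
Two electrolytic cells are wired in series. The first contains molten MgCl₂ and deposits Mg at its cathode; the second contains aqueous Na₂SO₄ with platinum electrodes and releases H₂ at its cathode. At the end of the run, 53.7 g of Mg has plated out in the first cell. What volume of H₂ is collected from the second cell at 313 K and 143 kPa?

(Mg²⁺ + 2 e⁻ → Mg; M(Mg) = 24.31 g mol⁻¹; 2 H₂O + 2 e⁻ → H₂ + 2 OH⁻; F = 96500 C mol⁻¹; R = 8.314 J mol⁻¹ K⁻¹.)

40.2 L

n(Mg) = 53.7 / 24.31 = 2.209 mol, so n(e⁻) = 2 × 2.209 = 4.418 mol.
The cells are in series, so the same 4.418 mol of electrons passes through the second cell.
2 H₂O + 2 e⁻ → H₂ + 2 OH⁻ — 2 mol e⁻ per mol H₂, so n(H₂) = 4.418/2 = 2.209 mol.
V = nRT/P = (2.209 × 8.314 × 313) / (143 × 10³) = 0.0402 m³ = 40.2 L.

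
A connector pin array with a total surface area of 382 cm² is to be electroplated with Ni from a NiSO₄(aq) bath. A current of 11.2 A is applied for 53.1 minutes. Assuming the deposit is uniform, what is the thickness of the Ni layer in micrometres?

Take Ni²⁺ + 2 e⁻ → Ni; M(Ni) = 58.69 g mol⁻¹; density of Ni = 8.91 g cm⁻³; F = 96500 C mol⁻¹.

Q = I·t = 11.20 × 3186.0 = 35680 C; n(e⁻) = 0.3698 mol.
n(Ni) = n(e⁻)/2 = 0.1849 mol, so m = 0.1849 × 58.69 = 10.85 g.
Volume = m/ρ = 10.85 / 8.91 = 1.218 cm³.
Thickness = V/A = 1.218 / 382 = 0.00319 cm = 31.9 μm.

31.9 μm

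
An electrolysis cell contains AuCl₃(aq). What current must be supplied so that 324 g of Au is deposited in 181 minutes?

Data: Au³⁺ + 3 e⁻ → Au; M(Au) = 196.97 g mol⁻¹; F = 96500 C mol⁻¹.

43.8 A

n(Au) = 324 / 196.97 = 1.645 mol.
n(e⁻) = 3 × 1.645 = 4.935 mol.
Q = n(e⁻)·F = 4.935 × 96500 = 476200 C.
I = Q/t = 476200 / 10860 s = 43.8 A.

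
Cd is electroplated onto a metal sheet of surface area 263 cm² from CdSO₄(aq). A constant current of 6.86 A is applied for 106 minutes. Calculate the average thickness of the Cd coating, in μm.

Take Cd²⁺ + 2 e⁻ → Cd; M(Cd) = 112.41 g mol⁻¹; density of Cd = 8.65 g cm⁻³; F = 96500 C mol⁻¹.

Q = I·t = 6.860 × 6360.0 = 43630 C; n(e⁻) = 0.4521 mol.
n(Cd) = n(e⁻)/2 = 0.2261 mol, so m = 0.2261 × 112.41 = 25.41 g.
Volume = m/ρ = 25.41 / 8.65 = 2.938 cm³.
Thickness = V/A = 2.938 / 263 = 0.0112 cm = 112 μm.

112 μm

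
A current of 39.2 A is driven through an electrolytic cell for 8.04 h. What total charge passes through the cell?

Q = I·t = 39.20 A × 28944 s = 1.13 × 10⁶ C.

1.13 × 10⁶ C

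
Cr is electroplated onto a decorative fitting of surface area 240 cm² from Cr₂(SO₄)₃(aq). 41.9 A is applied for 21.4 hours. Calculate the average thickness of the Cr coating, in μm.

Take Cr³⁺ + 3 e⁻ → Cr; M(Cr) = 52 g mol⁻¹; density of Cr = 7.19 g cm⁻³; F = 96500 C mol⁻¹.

3360 μm

Q = I·t = 41.90 × 77040 = 3228000 C; n(e⁻) = 33.45 mol.
n(Cr) = n(e⁻)/3 = 11.15 mol, so m = 11.15 × 52 = 579.8 g.
Volume = m/ρ = 579.8 / 7.19 = 80.64 cm³.
Thickness = V/A = 80.64 / 240 = 0.336 cm = 3360 μm.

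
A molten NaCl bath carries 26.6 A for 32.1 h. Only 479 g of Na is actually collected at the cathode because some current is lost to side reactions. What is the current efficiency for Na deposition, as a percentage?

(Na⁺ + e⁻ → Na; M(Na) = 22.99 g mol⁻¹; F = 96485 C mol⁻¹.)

Q = I·t = 26.60 × 115560 = 3074000 C; n(e⁻) = 3074000/96485 = 31.86 mol.
Theoretical n(Na) = n(e⁻)/1 = 31.86 mol, i.e. m_theo = 31.86 × 22.99 = 732.4 g.
Efficiency = m_actual / m_theo = 479 / 732.4 = 65.4 %.

65.4 %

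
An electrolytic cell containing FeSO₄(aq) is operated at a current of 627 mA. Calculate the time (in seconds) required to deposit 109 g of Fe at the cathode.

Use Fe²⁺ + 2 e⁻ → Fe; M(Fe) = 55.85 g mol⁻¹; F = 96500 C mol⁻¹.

6.01 × 10⁵ s

n(Fe) = m/M = 109 / 55.85 = 1.952 mol.
Each Fe atom requires 2 electrons, so n(e⁻) = 2 × 1.952 = 3.903 mol.
Q = n(e⁻)·F = 3.903 × 96500 = 376700 C.
t = Q/I = 376700 / 0.6270 A = 600700 s.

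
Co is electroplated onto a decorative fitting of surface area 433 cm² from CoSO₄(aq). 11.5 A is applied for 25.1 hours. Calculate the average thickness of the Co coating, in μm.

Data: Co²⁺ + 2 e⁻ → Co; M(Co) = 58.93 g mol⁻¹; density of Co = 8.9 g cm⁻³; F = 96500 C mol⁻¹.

Q = I·t = 11.50 × 90360 = 1039000 C; n(e⁻) = 10.77 mol.
n(Co) = n(e⁻)/2 = 5.384 mol, so m = 5.384 × 58.93 = 317.3 g.
Volume = m/ρ = 317.3 / 8.9 = 35.65 cm³.
Thickness = V/A = 35.65 / 433 = 0.0823 cm = 823 μm.

823 μm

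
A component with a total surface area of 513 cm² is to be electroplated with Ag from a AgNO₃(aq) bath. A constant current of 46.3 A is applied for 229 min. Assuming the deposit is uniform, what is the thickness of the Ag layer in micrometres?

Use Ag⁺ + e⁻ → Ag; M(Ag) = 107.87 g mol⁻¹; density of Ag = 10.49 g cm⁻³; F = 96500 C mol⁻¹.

Q = I·t = 46.30 × 13740 = 636200 C; n(e⁻) = 6.592 mol.
n(Ag) = n(e⁻)/1 = 6.592 mol, so m = 6.592 × 107.87 = 711.1 g.
Volume = m/ρ = 711.1 / 10.49 = 67.79 cm³.
Thickness = V/A = 67.79 / 513 = 0.132 cm = 1320 μm.

1320 μm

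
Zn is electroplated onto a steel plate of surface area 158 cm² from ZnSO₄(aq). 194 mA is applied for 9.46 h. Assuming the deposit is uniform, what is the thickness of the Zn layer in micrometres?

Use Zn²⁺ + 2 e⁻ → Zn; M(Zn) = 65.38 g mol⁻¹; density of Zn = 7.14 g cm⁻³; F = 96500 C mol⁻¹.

19.8 μm

Q = I·t = 0.1940 × 34056 = 6607 C; n(e⁻) = 0.06846 mol.
n(Zn) = n(e⁻)/2 = 0.03423 mol, so m = 0.03423 × 65.38 = 2.238 g.
Volume = m/ρ = 2.238 / 7.14 = 0.3135 cm³.
Thickness = V/A = 0.3135 / 158 = 0.00198 cm = 19.8 μm.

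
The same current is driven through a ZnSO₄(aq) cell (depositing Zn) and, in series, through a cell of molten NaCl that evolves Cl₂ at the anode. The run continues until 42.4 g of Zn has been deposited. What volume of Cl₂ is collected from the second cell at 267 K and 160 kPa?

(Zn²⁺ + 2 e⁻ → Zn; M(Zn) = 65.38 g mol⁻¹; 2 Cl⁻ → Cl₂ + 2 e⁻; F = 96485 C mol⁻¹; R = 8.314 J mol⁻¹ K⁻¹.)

n(Zn) = 42.4 / 65.38 = 0.6485 mol, so n(e⁻) = 2 × 0.6485 = 1.297 mol.
The cells are in series, so the same 1.297 mol of electrons passes through the second cell.
2 Cl⁻ → Cl₂ + 2 e⁻ — 2 mol e⁻ per mol Cl₂, so n(Cl₂) = 1.297/2 = 0.6485 mol.
V = nRT/P = (0.6485 × 8.314 × 267) / (160 × 10³) = 0.00900 m³ = 9.00 L.

9.00 L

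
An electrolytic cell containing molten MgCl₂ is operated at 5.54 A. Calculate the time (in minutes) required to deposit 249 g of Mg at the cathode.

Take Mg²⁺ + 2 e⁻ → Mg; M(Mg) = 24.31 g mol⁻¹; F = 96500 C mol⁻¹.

n(Mg) = m/M = 249 / 24.31 = 10.24 mol.
Each Mg atom requires 2 electrons, so n(e⁻) = 2 × 10.24 = 20.49 mol.
Q = n(e⁻)·F = 20.49 × 96500 = 1977000 C.
t = Q/I = 1977000 / 5.540 A = 356800 s = 5950 min.

5950 min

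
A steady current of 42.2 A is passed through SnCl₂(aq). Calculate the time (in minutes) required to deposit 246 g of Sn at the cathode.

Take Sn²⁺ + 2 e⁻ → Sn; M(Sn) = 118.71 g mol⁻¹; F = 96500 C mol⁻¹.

158 min

n(Sn) = m/M = 246 / 118.71 = 2.072 mol.
Each Sn atom requires 2 electrons, so n(e⁻) = 2 × 2.072 = 4.145 mol.
Q = n(e⁻)·F = 4.145 × 96500 = 399900 C.
t = Q/I = 399900 / 42.20 A = 9477 s = 158 min.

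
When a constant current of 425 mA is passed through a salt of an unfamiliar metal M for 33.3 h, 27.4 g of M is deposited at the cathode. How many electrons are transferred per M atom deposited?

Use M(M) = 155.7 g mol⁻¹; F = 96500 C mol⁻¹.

3

Q = I·t = 0.4250 A × 119880 s = 50950 C, so n(e⁻) = 50950/96500 = 0.5280 mol.
n(M) deposited = 27.4 / 155.7 = 0.1760 mol.
Electrons per atom = n(e⁻)/n(M) = 0.5280 / 0.1760 = 3.00 ≈ 3, so the ion is M³⁺.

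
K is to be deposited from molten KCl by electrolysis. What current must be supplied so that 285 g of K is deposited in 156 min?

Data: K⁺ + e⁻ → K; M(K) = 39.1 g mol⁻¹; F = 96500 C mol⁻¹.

n(K) = 285 / 39.1 = 7.289 mol.
n(e⁻) = 1 × 7.289 = 7.289 mol.
Q = n(e⁻)·F = 7.289 × 96500 = 703400 C.
I = Q/t = 703400 / 9360.0 s = 75.1 A.

75.1 A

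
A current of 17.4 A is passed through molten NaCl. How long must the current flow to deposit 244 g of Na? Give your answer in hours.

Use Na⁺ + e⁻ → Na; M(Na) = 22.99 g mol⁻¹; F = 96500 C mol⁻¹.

n(Na) = m/M = 244 / 22.99 = 10.61 mol.
Each Na atom requires 1 electron, so n(e⁻) = 1 × 10.61 = 10.61 mol.
Q = n(e⁻)·F = 10.61 × 96500 = 1024000 C.
t = Q/I = 1024000 / 17.40 A = 58860 s = 16.4 h.

16.4 h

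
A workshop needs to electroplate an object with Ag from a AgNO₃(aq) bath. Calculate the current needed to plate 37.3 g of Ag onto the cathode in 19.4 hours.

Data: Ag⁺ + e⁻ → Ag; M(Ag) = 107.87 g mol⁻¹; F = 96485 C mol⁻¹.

n(Ag) = 37.3 / 107.87 = 0.3458 mol.
n(e⁻) = 1 × 0.3458 = 0.3458 mol.
Q = n(e⁻)·F = 0.3458 × 96485 = 33360 C.
I = Q/t = 33360 / 69840 s = 0.478 A.

0.478 A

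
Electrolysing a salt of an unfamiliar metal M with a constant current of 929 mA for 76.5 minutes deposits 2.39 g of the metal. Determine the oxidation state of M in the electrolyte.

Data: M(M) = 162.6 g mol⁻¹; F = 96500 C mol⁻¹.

+3

Q = I·t = 0.9290 A × 4590.0 s = 4264 C, so n(e⁻) = 4264/96500 = 0.04419 mol.
n(M) deposited = 2.39 / 162.6 = 0.01470 mol.
Electrons per atom = n(e⁻)/n(M) = 0.04419 / 0.01470 = 3.01 ≈ 3, so the ion is M³⁺.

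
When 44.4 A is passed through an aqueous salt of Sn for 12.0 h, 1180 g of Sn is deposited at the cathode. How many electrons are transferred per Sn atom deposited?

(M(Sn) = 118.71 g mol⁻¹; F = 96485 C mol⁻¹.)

Q = I·t = 44.40 A × 43200 s = 1918000 C, so n(e⁻) = 1918000/96485 = 19.88 mol.
n(Sn) deposited = 1180 / 118.71 = 9.940 mol.
Electrons per atom = n(e⁻)/n(Sn) = 19.88 / 9.940 = 2.00 ≈ 2, so the ion is Sn²⁺.

2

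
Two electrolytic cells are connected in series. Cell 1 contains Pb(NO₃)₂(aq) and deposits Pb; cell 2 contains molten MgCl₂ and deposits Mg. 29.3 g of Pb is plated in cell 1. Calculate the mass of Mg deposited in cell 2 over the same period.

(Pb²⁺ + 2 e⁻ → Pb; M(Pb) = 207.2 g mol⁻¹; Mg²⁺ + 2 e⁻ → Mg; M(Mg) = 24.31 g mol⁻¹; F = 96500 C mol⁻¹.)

3.44 g

n(Pb) = 29.3 / 207.2 = 0.1414 mol.
Since Pb²⁺ + 2 e⁻ → Pb, n(e⁻) passed = 2 × 0.1414 = 0.2828 mol.
Cells in series carry the same charge, so the same 0.2828 mol of electrons passes through cell 2.
Mg²⁺ + 2 e⁻ → Mg, so n(Mg) = 0.2828 / 2 = 0.1414 mol.
m(Mg) = 0.1414 × 24.31 = 3.44 g.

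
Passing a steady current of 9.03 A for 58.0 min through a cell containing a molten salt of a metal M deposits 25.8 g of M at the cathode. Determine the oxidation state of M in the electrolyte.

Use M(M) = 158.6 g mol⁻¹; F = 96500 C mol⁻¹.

Q = I·t = 9.030 A × 3480.0 s = 31420 C, so n(e⁻) = 31420/96500 = 0.3256 mol.
n(M) deposited = 25.8 / 158.6 = 0.1627 mol.
Electrons per atom = n(e⁻)/n(M) = 0.3256 / 0.1627 = 2.00 ≈ 2, so the ion is M²⁺.

+2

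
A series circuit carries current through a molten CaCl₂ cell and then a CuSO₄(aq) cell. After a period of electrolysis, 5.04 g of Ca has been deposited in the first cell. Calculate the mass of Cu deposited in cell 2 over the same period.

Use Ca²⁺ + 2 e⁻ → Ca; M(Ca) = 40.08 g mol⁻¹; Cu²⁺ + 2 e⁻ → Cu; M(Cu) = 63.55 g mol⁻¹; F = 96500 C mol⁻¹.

7.99 g

n(Ca) = 5.04 / 40.08 = 0.1257 mol.
Since Ca²⁺ + 2 e⁻ → Ca, n(e⁻) passed = 2 × 0.1257 = 0.2515 mol.
Cells in series carry the same charge, so the same 0.2515 mol of electrons passes through cell 2.
Cu²⁺ + 2 e⁻ → Cu, so n(Cu) = 0.2515 / 2 = 0.1257 mol.
m(Cu) = 0.1257 × 63.55 = 7.99 g.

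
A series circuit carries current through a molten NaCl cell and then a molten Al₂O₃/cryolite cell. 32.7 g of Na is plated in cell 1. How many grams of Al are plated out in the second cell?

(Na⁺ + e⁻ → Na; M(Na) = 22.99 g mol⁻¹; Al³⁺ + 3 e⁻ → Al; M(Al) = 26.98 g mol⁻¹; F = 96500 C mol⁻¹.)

12.8 g

n(Na) = 32.7 / 22.99 = 1.422 mol.
Since Na⁺ + e⁻ → Na, n(e⁻) passed = 1 × 1.422 = 1.422 mol.
Cells in series carry the same charge, so the same 1.422 mol of electrons passes through cell 2.
Al³⁺ + 3 e⁻ → Al, so n(Al) = 1.422 / 3 = 0.4741 mol.
m(Al) = 0.4741 × 26.98 = 12.8 g.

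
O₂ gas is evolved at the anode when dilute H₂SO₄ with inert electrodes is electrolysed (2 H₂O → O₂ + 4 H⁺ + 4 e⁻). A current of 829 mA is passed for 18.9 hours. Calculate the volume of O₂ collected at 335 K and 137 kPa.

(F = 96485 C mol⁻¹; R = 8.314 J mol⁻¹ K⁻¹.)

2.97 L

Q = I·t = 0.8290 A × 68040 s = 56410 C.
n(e⁻) = Q/F = 56410 / 96485 = 0.5846 mol.
4 electrons are transferred per O₂ molecule, so n(O₂) = 0.5846 / 4 = 0.1462 mol.
V = nRT/P = (0.1462 × 8.314 × 335) / (137 × 10³ Pa) = 0.00297 m³ = 2.97 L.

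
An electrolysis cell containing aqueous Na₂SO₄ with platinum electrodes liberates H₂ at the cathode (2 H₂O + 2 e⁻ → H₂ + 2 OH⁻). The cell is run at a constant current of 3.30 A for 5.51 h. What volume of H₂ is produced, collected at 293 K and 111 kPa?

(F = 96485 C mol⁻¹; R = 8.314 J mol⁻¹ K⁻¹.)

Q = I·t = 3.300 A × 19836 s = 65460 C.
n(e⁻) = Q/F = 65460 / 96485 = 0.6784 mol.
2 electrons are transferred per H₂ molecule, so n(H₂) = 0.6784 / 2 = 0.3392 mol.
V = nRT/P = (0.3392 × 8.314 × 293) / (111 × 10³ Pa) = 0.00744 m³ = 7.44 L.

7.44 L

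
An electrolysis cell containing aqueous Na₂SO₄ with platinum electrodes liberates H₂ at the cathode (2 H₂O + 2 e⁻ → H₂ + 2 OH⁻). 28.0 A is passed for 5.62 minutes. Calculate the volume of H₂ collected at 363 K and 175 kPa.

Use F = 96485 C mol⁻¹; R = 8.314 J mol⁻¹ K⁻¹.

Q = I·t = 28.00 A × 337.20 s = 9442 C.
n(e⁻) = Q/F = 9442 / 96485 = 0.09786 mol.
2 electrons are transferred per H₂ molecule, so n(H₂) = 0.09786 / 2 = 0.04893 mol.
V = nRT/P = (0.04893 × 8.314 × 363) / (175 × 10³ Pa) = 8.44 × 10⁻⁴ m³ = 0.844 L.

0.844 L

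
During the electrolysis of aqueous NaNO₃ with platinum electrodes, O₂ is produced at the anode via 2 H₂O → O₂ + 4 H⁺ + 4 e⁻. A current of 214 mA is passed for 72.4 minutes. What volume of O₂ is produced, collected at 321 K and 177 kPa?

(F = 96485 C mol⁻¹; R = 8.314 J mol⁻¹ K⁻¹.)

Q = I·t = 0.2140 A × 4344.0 s = 929.6 C.
n(e⁻) = Q/F = 929.6 / 96485 = 0.009635 mol.
4 electrons are transferred per O₂ molecule, so n(O₂) = 0.009635 / 4 = 0.002409 mol.
V = nRT/P = (0.002409 × 8.314 × 321) / (177 × 10³ Pa) = 3.63 × 10⁻⁵ m³ = 0.0363 L.

0.0363 L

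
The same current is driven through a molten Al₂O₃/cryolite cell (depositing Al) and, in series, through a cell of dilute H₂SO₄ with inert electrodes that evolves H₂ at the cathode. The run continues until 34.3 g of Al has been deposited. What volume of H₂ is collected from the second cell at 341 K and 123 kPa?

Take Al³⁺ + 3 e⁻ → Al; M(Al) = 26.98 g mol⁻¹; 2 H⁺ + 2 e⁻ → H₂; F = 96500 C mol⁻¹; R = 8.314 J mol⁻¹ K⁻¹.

44.0 L

n(Al) = 34.3 / 26.98 = 1.271 mol, so n(e⁻) = 3 × 1.271 = 3.814 mol.
The cells are in series, so the same 3.814 mol of electrons passes through the second cell.
2 H⁺ + 2 e⁻ → H₂ — 2 mol e⁻ per mol H₂, so n(H₂) = 3.814/2 = 1.907 mol.
V = nRT/P = (1.907 × 8.314 × 341) / (123 × 10³) = 0.0440 m³ = 44.0 L.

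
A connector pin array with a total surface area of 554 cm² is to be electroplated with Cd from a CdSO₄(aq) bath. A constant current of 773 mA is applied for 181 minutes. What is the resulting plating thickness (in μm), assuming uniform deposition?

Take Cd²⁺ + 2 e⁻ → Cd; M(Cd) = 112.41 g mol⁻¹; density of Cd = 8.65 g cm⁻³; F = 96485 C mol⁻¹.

10.2 μm

Q = I·t = 0.7730 × 10860 = 8395 C; n(e⁻) = 0.08701 mol.
n(Cd) = n(e⁻)/2 = 0.04350 mol, so m = 0.04350 × 112.41 = 4.890 g.
Volume = m/ρ = 4.890 / 8.65 = 0.5653 cm³.
Thickness = V/A = 0.5653 / 554 = 0.00102 cm = 10.2 μm.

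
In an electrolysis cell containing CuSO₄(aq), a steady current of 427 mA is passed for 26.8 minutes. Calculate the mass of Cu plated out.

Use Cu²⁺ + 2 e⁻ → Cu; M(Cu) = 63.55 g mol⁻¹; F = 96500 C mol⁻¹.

Q = I·t = 0.4270 A × 1608.0 s = 686.6 C.
n(e⁻) = Q/F = 686.6 / 96500 = 0.007115 mol.
Cu²⁺ + 2 e⁻ → Cu, so n(Cu) = n(e⁻)/2 = 0.003558 mol.
m = n·M = 0.003558 × 63.55 = 0.226 g.

0.226 g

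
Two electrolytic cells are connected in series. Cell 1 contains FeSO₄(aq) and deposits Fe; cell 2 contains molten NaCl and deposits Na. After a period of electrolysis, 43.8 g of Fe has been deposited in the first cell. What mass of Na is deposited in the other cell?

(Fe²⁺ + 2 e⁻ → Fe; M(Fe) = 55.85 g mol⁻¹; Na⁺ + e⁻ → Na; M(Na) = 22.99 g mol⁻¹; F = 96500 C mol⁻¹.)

36.1 g

n(Fe) = 43.8 / 55.85 = 0.7842 mol.
Since Fe²⁺ + 2 e⁻ → Fe, n(e⁻) passed = 2 × 0.7842 = 1.568 mol.
Cells in series carry the same charge, so the same 1.568 mol of electrons passes through cell 2.
Na⁺ + e⁻ → Na, so n(Na) = 1.568 / 1 = 1.568 mol.
m(Na) = 1.568 × 22.99 = 36.1 g.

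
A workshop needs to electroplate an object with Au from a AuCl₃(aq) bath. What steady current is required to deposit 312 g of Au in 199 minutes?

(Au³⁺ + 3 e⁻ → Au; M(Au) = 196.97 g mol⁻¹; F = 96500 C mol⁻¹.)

n(Au) = 312 / 196.97 = 1.584 mol.
n(e⁻) = 3 × 1.584 = 4.752 mol.
Q = n(e⁻)·F = 4.752 × 96500 = 458600 C.
I = Q/t = 458600 / 11940 s = 38.4 A.

38.4 A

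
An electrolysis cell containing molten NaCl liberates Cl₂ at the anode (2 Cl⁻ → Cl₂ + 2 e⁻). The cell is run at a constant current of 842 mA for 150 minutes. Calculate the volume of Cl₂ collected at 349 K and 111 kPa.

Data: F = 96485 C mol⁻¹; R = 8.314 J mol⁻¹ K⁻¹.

Q = I·t = 0.8420 A × 9000.0 s = 7578 C.
n(e⁻) = Q/F = 7578 / 96485 = 0.07854 mol.
2 electrons are transferred per Cl₂ molecule, so n(Cl₂) = 0.07854 / 2 = 0.03927 mol.
V = nRT/P = (0.03927 × 8.314 × 349) / (111 × 10³ Pa) = 0.00103 m³ = 1.03 L.

1.03 L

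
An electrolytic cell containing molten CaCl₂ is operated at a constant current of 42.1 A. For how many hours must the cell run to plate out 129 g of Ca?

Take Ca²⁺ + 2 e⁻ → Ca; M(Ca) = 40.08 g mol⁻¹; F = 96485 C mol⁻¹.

n(Ca) = m/M = 129 / 40.08 = 3.219 mol.
Each Ca atom requires 2 electrons, so n(e⁻) = 2 × 3.219 = 6.437 mol.
Q = n(e⁻)·F = 6.437 × 96485 = 621100 C.
t = Q/I = 621100 / 42.10 A = 14750 s = 4.10 h.

4.10 h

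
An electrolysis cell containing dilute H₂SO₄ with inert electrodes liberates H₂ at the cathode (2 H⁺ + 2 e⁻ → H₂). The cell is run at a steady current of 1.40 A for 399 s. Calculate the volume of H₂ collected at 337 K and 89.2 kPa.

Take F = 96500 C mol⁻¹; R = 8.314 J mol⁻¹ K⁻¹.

Q = I·t = 1.400 A × 399.00 s = 558.6 C.
n(e⁻) = Q/F = 558.6 / 96500 = 0.005789 mol.
2 electrons are transferred per H₂ molecule, so n(H₂) = 0.005789 / 2 = 0.002894 mol.
V = nRT/P = (0.002894 × 8.314 × 337) / (89.2 × 10³ Pa) = 9.09 × 10⁻⁵ m³ = 0.0909 L.

0.0909 L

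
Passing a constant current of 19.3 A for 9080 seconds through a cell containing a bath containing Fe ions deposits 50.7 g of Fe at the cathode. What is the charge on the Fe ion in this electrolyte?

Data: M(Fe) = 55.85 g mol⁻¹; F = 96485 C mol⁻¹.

+2

Q = I·t = 19.30 A × 9080.0 s = 175200 C, so n(e⁻) = 175200/96485 = 1.816 mol.
n(Fe) deposited = 50.7 / 55.85 = 0.9078 mol.
Electrons per atom = n(e⁻)/n(Fe) = 1.816 / 0.9078 = 2.00 ≈ 2, so the ion is Fe²⁺.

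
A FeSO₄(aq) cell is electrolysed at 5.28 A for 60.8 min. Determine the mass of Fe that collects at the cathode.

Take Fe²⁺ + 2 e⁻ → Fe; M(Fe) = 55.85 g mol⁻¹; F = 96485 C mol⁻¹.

Q = I·t = 5.280 A × 3648.0 s = 19260 C.
n(e⁻) = Q/F = 19260 / 96485 = 0.1996 mol.
Fe²⁺ + 2 e⁻ → Fe, so n(Fe) = n(e⁻)/2 = 0.09982 mol.
m = n·M = 0.09982 × 55.85 = 5.57 g.

5.57 g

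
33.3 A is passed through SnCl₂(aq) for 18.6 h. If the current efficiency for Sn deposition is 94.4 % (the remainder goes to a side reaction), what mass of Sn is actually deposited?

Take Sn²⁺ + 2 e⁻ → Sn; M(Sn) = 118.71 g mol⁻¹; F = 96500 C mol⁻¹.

1290 g

Q = I·t = 33.30 × 66960 = 2230000 C.
n(e⁻) = 2230000/96500 = 23.11 mol; theoretically n(Sn) = 23.11/2 = 11.55 mol, m_theo = 1371 g.
At 94.4 % efficiency, m_actual = 0.944 × 1371 = 1290 g.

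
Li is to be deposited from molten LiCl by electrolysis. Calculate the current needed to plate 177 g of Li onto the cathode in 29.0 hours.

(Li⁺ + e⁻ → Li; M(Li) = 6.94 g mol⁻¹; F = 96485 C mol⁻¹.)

n(Li) = 177 / 6.94 = 25.50 mol.
n(e⁻) = 1 × 25.50 = 25.50 mol.
Q = n(e⁻)·F = 25.50 × 96485 = 2461000 C.
I = Q/t = 2461000 / 104400 s = 23.6 A.

23.6 A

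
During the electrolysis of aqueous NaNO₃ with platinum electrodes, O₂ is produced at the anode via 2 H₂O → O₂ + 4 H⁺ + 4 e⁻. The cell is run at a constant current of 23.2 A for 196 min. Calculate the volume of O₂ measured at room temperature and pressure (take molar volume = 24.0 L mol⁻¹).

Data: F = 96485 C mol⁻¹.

17.0 L

Q = I·t = 23.20 A × 11760 s = 272800 C.
n(e⁻) = Q/F = 272800 / 96485 = 2.828 mol.
4 electrons are transferred per O₂ molecule, so n(O₂) = 2.828 / 4 = 0.7069 mol.
V = n × V_m = 0.7069 × 24.0 = 17.0 L.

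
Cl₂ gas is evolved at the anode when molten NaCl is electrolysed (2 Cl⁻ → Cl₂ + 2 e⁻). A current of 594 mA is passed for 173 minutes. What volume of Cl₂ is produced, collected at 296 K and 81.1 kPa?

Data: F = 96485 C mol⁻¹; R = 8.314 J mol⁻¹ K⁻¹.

0.970 L

Q = I·t = 0.5940 A × 10380 s = 6166 C.
n(e⁻) = Q/F = 6166 / 96485 = 0.06390 mol.
2 electrons are transferred per Cl₂ molecule, so n(Cl₂) = 0.06390 / 2 = 0.03195 mol.
V = nRT/P = (0.03195 × 8.314 × 296) / (81.1 × 10³ Pa) = 9.70 × 10⁻⁴ m³ = 0.970 L.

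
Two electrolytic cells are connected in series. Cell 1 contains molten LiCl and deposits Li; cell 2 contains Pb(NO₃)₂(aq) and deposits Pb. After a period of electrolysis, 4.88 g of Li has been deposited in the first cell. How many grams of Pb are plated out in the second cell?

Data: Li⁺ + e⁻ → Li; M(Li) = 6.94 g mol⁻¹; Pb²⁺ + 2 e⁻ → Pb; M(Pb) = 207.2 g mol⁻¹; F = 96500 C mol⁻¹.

72.8 g

n(Li) = 4.88 / 6.94 = 0.7032 mol.
Since Li⁺ + e⁻ → Li, n(e⁻) passed = 1 × 0.7032 = 0.7032 mol.
Cells in series carry the same charge, so the same 0.7032 mol of electrons passes through cell 2.
Pb²⁺ + 2 e⁻ → Pb, so n(Pb) = 0.7032 / 2 = 0.3516 mol.
m(Pb) = 0.3516 × 207.2 = 72.8 g.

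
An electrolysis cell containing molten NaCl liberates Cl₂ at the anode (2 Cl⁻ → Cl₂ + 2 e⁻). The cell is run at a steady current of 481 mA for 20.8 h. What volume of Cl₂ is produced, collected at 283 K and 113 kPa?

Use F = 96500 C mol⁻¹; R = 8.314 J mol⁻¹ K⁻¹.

3.89 L

Q = I·t = 0.4810 A × 74880 s = 36020 C.
n(e⁻) = Q/F = 36020 / 96500 = 0.3732 mol.
2 electrons are transferred per Cl₂ molecule, so n(Cl₂) = 0.3732 / 2 = 0.1866 mol.
V = nRT/P = (0.1866 × 8.314 × 283) / (113 × 10³ Pa) = 0.00389 m³ = 3.89 L.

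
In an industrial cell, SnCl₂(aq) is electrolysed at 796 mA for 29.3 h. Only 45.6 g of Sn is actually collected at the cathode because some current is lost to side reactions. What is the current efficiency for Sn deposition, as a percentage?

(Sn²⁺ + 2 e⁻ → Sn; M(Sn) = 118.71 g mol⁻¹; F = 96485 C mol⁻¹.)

Q = I·t = 0.7960 × 105480 = 83960 C; n(e⁻) = 83960/96485 = 0.8702 mol.
Theoretical n(Sn) = n(e⁻)/2 = 0.4351 mol, i.e. m_theo = 0.4351 × 118.71 = 51.65 g.
Efficiency = m_actual / m_theo = 45.6 / 51.65 = 88.3 %.

88.3 %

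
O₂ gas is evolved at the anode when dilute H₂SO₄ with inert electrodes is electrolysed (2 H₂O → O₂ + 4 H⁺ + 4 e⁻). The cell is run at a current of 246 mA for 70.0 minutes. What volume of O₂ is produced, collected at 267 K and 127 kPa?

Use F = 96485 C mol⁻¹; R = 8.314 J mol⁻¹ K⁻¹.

0.0468 L

Q = I·t = 0.2460 A × 4200.0 s = 1033 C.
n(e⁻) = Q/F = 1033 / 96485 = 0.01071 mol.
4 electrons are transferred per O₂ molecule, so n(O₂) = 0.01071 / 4 = 0.002677 mol.
V = nRT/P = (0.002677 × 8.314 × 267) / (127 × 10³ Pa) = 4.68 × 10⁻⁵ m³ = 0.0468 L.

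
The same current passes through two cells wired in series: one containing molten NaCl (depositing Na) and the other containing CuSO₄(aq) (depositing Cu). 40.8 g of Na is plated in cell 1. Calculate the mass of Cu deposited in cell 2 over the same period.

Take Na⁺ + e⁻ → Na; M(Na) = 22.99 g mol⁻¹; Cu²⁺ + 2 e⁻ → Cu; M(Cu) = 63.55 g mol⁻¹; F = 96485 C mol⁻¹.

56.4 g

n(Na) = 40.8 / 22.99 = 1.775 mol.
Since Na⁺ + e⁻ → Na, n(e⁻) passed = 1 × 1.775 = 1.775 mol.
Cells in series carry the same charge, so the same 1.775 mol of electrons passes through cell 2.
Cu²⁺ + 2 e⁻ → Cu, so n(Cu) = 1.775 / 2 = 0.8873 mol.
m(Cu) = 0.8873 × 63.55 = 56.4 g.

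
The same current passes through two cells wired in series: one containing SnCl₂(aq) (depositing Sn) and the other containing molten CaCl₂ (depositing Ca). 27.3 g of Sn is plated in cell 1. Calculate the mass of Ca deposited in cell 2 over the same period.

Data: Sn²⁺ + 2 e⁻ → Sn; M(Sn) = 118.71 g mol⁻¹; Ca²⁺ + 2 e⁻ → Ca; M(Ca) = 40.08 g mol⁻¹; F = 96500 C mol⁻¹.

9.22 g

n(Sn) = 27.3 / 118.71 = 0.2300 mol.
Since Sn²⁺ + 2 e⁻ → Sn, n(e⁻) passed = 2 × 0.2300 = 0.4599 mol.
Cells in series carry the same charge, so the same 0.4599 mol of electrons passes through cell 2.
Ca²⁺ + 2 e⁻ → Ca, so n(Ca) = 0.4599 / 2 = 0.2300 mol.
m(Ca) = 0.2300 × 40.08 = 9.22 g.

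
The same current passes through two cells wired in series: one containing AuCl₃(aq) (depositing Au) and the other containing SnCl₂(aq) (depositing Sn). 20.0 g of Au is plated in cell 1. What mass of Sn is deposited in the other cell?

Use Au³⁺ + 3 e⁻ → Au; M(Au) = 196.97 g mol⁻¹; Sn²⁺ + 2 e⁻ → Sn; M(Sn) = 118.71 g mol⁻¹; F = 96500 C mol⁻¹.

18.1 g

n(Au) = 20.0 / 196.97 = 0.1015 mol.
Since Au³⁺ + 3 e⁻ → Au, n(e⁻) passed = 3 × 0.1015 = 0.3046 mol.
Cells in series carry the same charge, so the same 0.3046 mol of electrons passes through cell 2.
Sn²⁺ + 2 e⁻ → Sn, so n(Sn) = 0.3046 / 2 = 0.1523 mol.
m(Sn) = 0.1523 × 118.71 = 18.1 g.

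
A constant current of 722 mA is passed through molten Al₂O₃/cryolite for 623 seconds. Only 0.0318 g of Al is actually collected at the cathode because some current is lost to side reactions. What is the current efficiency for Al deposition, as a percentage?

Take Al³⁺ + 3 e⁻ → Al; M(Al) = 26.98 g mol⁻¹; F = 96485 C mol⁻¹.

Q = I·t = 0.7220 × 623.00 = 449.8 C; n(e⁻) = 449.8/96485 = 0.004662 mol.
Theoretical n(Al) = n(e⁻)/3 = 0.001554 mol, i.e. m_theo = 0.001554 × 26.98 = 0.04193 g.
Efficiency = m_actual / m_theo = 0.0318 / 0.04193 = 75.8 %.

75.8 %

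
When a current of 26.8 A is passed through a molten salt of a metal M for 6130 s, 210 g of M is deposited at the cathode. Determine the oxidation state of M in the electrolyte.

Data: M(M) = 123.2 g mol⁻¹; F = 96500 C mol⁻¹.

Q = I·t = 26.80 A × 6130.0 s = 164300 C, so n(e⁻) = 164300/96500 = 1.702 mol.
n(M) deposited = 210 / 123.2 = 1.705 mol.
Electrons per atom = n(e⁻)/n(M) = 1.702 / 1.705 = 0.999 ≈ 1, so the ion is M⁺.

+1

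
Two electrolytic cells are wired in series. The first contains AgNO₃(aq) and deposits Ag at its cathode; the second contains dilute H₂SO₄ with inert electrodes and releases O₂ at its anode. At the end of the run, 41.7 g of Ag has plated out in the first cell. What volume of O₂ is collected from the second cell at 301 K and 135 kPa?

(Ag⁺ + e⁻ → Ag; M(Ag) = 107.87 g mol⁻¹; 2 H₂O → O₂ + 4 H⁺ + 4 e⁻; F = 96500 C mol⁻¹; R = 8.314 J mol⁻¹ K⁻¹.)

1.79 L

n(Ag) = 41.7 / 107.87 = 0.3866 mol, so n(e⁻) = 1 × 0.3866 = 0.3866 mol.
The cells are in series, so the same 0.3866 mol of electrons passes through the second cell.
2 H₂O → O₂ + 4 H⁺ + 4 e⁻ — 4 mol e⁻ per mol O₂, so n(O₂) = 0.3866/4 = 0.09664 mol.
V = nRT/P = (0.09664 × 8.314 × 301) / (135 × 10³) = 0.00179 m³ = 1.79 L.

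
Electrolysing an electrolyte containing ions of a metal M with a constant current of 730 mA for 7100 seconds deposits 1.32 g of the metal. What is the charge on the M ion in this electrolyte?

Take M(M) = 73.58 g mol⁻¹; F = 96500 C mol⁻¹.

Q = I·t = 0.7300 A × 7100.0 s = 5183 C, so n(e⁻) = 5183/96500 = 0.05371 mol.
n(M) deposited = 1.32 / 73.58 = 0.01794 mol.
Electrons per atom = n(e⁻)/n(M) = 0.05371 / 0.01794 = 2.99 ≈ 3, so the ion is M³⁺.

+3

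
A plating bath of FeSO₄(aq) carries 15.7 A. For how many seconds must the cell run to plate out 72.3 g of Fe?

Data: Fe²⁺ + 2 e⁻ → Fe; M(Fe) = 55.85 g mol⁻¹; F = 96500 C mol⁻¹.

n(Fe) = m/M = 72.3 / 55.85 = 1.295 mol.
Each Fe atom requires 2 electrons, so n(e⁻) = 2 × 1.295 = 2.589 mol.
Q = n(e⁻)·F = 2.589 × 96500 = 249800 C.
t = Q/I = 249800 / 15.70 A = 15910 s.

15900 s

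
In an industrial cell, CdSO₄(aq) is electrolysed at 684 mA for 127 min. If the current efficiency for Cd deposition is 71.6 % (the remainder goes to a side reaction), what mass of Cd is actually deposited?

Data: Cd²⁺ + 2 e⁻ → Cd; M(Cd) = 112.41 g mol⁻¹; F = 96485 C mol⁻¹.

2.17 g

Q = I·t = 0.6840 × 7620.0 = 5212 C.
n(e⁻) = 5212/96485 = 0.05402 mol; theoretically n(Cd) = 0.05402/2 = 0.02701 mol, m_theo = 3.036 g.
At 71.6 % efficiency, m_actual = 0.716 × 3.036 = 2.17 g.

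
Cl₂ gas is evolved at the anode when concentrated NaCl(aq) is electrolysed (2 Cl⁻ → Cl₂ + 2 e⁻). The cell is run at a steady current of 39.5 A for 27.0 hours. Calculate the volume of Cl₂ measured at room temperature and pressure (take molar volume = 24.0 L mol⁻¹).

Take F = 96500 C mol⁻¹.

Q = I·t = 39.50 A × 97200 s = 3839000 C.
n(e⁻) = Q/F = 3839000 / 96500 = 39.79 mol.
2 electrons are transferred per Cl₂ molecule, so n(Cl₂) = 39.79 / 2 = 19.89 mol.
V = n × V_m = 19.89 × 24.0 = 477 L.

477 L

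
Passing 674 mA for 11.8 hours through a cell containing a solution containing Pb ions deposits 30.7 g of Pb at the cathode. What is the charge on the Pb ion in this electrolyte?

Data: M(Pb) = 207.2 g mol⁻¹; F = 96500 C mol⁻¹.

+2

Q = I·t = 0.6740 A × 42480 s = 28630 C, so n(e⁻) = 28630/96500 = 0.2967 mol.
n(Pb) deposited = 30.7 / 207.2 = 0.1482 mol.
Electrons per atom = n(e⁻)/n(Pb) = 0.2967 / 0.1482 = 2.00 ≈ 2, so the ion is Pb²⁺.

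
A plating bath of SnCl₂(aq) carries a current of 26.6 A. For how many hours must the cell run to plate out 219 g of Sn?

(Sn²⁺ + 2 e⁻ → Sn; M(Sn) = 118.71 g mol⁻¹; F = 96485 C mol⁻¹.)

3.72 h

n(Sn) = m/M = 219 / 118.71 = 1.845 mol.
Each Sn atom requires 2 electrons, so n(e⁻) = 2 × 1.845 = 3.690 mol.
Q = n(e⁻)·F = 3.690 × 96485 = 356000 C.
t = Q/I = 356000 / 26.60 A = 13380 s = 3.72 h.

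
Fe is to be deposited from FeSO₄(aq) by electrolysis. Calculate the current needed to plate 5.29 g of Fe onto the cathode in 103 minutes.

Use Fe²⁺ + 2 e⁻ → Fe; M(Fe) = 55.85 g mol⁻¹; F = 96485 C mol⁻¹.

2.96 A

n(Fe) = 5.29 / 55.85 = 0.09472 mol.
n(e⁻) = 2 × 0.09472 = 0.1894 mol.
Q = n(e⁻)·F = 0.1894 × 96485 = 18280 C.
I = Q/t = 18280 / 6180.0 s = 2.96 A.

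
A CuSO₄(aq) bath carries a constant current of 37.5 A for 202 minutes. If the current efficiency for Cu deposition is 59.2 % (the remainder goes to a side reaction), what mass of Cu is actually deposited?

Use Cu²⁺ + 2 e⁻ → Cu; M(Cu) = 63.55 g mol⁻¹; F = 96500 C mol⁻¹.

88.6 g

Q = I·t = 37.50 × 12120 = 454500 C.
n(e⁻) = 454500/96500 = 4.710 mol; theoretically n(Cu) = 4.710/2 = 2.355 mol, m_theo = 149.7 g.
At 59.2 % efficiency, m_actual = 0.592 × 149.7 = 88.6 g.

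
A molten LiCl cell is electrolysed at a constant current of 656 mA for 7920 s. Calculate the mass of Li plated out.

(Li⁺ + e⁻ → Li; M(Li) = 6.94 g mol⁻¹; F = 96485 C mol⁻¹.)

0.374 g

Q = I·t = 0.6560 A × 7920.0 s = 5196 C.
n(e⁻) = Q/F = 5196 / 96485 = 0.05385 mol.
Li⁺ + e⁻ → Li, so n(Li) = n(e⁻)/1 = 0.05385 mol.
m = n·M = 0.05385 × 6.94 = 0.374 g.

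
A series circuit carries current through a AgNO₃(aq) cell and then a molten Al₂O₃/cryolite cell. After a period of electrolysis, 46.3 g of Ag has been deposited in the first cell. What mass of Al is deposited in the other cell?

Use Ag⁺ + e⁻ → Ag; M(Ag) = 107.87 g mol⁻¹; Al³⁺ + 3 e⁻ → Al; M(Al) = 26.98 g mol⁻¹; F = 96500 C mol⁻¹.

n(Ag) = 46.3 / 107.87 = 0.4292 mol.
Since Ag⁺ + e⁻ → Ag, n(e⁻) passed = 1 × 0.4292 = 0.4292 mol.
Cells in series carry the same charge, so the same 0.4292 mol of electrons passes through cell 2.
Al³⁺ + 3 e⁻ → Al, so n(Al) = 0.4292 / 3 = 0.1431 mol.
m(Al) = 0.1431 × 26.98 = 3.86 g.

3.86 g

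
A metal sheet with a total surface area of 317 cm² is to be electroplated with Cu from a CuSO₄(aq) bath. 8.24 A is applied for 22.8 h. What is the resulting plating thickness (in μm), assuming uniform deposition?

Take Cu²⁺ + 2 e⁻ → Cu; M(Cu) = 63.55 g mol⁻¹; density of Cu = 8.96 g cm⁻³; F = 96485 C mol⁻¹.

784 μm

Q = I·t = 8.240 × 82080 = 676300 C; n(e⁻) = 7.010 mol.
n(Cu) = n(e⁻)/2 = 3.505 mol, so m = 3.505 × 63.55 = 222.7 g.
Volume = m/ρ = 222.7 / 8.96 = 24.86 cm³.
Thickness = V/A = 24.86 / 317 = 0.0784 cm = 784 μm.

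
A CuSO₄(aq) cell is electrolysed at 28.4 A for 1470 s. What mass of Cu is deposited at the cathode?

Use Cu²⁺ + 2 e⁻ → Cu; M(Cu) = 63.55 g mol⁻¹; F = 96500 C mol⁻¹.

Q = I·t = 28.40 A × 1470.0 s = 41750 C.
n(e⁻) = Q/F = 41750 / 96500 = 0.4326 mol.
Cu²⁺ + 2 e⁻ → Cu, so n(Cu) = n(e⁻)/2 = 0.2163 mol.
m = n·M = 0.2163 × 63.55 = 13.7 g.

13.7 g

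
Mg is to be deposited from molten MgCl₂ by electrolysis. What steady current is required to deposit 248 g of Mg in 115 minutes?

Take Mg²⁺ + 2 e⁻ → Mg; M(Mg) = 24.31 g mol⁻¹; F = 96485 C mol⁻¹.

285 A

n(Mg) = 248 / 24.31 = 10.20 mol.
n(e⁻) = 2 × 10.20 = 20.40 mol.
Q = n(e⁻)·F = 20.40 × 96485 = 1969000 C.
I = Q/t = 1969000 / 6900.0 s = 285 A.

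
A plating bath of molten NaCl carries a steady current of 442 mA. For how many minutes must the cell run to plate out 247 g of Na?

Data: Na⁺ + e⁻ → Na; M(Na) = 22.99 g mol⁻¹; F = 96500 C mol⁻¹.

n(Na) = m/M = 247 / 22.99 = 10.74 mol.
Each Na atom requires 1 electron, so n(e⁻) = 1 × 10.74 = 10.74 mol.
Q = n(e⁻)·F = 10.74 × 96500 = 1037000 C.
t = Q/I = 1037000 / 0.4420 A = 2346000 s = 39100 min.

39100 min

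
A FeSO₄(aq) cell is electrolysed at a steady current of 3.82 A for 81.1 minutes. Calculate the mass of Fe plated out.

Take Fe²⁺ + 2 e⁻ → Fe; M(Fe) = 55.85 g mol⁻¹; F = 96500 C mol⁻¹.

5.38 g

Q = I·t = 3.820 A × 4866.0 s = 18590 C.
n(e⁻) = Q/F = 18590 / 96500 = 0.1926 mol.
Fe²⁺ + 2 e⁻ → Fe, so n(Fe) = n(e⁻)/2 = 0.09631 mol.
m = n·M = 0.09631 × 55.85 = 5.38 g.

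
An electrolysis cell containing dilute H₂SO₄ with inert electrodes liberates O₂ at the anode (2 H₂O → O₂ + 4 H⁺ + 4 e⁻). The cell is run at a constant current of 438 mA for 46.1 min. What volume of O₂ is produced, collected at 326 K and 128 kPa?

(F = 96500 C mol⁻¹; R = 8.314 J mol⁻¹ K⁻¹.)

Q = I·t = 0.4380 A × 2766.0 s = 1212 C.
n(e⁻) = Q/F = 1212 / 96500 = 0.01255 mol.
4 electrons are transferred per O₂ molecule, so n(O₂) = 0.01255 / 4 = 0.003139 mol.
V = nRT/P = (0.003139 × 8.314 × 326) / (128 × 10³ Pa) = 6.65 × 10⁻⁵ m³ = 0.0665 L.

0.0665 L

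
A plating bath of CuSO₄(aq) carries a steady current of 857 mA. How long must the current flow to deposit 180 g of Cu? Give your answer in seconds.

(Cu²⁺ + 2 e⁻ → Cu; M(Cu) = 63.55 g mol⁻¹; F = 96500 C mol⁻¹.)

n(Cu) = m/M = 180 / 63.55 = 2.832 mol.
Each Cu atom requires 2 electrons, so n(e⁻) = 2 × 2.832 = 5.665 mol.
Q = n(e⁻)·F = 5.665 × 96500 = 546700 C.
t = Q/I = 546700 / 0.8570 A = 637900 s.

6.38 × 10⁵ s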